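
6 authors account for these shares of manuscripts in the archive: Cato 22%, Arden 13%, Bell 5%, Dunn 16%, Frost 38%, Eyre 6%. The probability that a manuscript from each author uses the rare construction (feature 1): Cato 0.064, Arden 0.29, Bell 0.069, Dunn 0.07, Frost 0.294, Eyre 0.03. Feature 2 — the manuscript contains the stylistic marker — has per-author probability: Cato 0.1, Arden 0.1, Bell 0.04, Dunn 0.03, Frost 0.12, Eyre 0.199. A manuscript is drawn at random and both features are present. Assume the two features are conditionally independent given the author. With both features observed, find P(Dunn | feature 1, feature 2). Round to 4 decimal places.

By Bayes' rule, posterior ∝ prior × likelihood:
  Cato: 0.22 × 0.064 × 0.1 = 0.001408
  Arden: 0.13 × 0.29 × 0.1 = 0.00377
  Bell: 0.05 × 0.069 × 0.04 = 0.000138
  Dunn: 0.16 × 0.07 × 0.03 = 0.000336
  Frost: 0.38 × 0.294 × 0.12 = 0.0134064
  Eyre: 0.06 × 0.03 × 0.199 = 0.0003582
Normalizing constant = 0.0194166.
P(Dunn | evidence) = 0.000336 / 0.0194166 ≈ 0.0173.

0.0173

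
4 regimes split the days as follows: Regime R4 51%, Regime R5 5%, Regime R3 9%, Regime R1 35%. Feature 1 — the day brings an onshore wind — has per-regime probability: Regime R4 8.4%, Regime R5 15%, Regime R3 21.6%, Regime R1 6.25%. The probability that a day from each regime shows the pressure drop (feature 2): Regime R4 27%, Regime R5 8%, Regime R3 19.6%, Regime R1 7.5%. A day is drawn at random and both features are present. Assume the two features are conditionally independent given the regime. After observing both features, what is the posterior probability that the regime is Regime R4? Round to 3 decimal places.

Prior × likelihood for each hypothesis:
  Regime R4: 0.51 × 0.084 × 0.27 = 0.0115668
  Regime R5: 0.05 × 0.15 × 0.08 = 0.0006
  Regime R3: 0.09 × 0.216 × 0.196 = 0.00381024
  Regime R1: 0.35 × 0.0625 × 0.075 = 0.001640625
Normalizing constant = 0.017617665.
P(Regime R4 | evidence) = 0.0115668 / 0.017617665 ≈ 0.657.

0.657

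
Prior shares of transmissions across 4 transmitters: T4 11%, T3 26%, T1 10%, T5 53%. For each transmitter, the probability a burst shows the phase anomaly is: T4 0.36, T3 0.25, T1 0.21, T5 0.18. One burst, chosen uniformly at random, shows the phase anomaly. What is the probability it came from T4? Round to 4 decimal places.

0.1792

By Bayes' rule, posterior ∝ prior × likelihood:
  T4: 0.11 × 0.36 = 0.0396
  T3: 0.26 × 0.25 = 0.065
  T1: 0.1 × 0.21 = 0.021
  T5: 0.53 × 0.18 = 0.0954
Total = 0.221.
P(T4 | evidence) = 0.0396 / 0.221 ≈ 0.1792.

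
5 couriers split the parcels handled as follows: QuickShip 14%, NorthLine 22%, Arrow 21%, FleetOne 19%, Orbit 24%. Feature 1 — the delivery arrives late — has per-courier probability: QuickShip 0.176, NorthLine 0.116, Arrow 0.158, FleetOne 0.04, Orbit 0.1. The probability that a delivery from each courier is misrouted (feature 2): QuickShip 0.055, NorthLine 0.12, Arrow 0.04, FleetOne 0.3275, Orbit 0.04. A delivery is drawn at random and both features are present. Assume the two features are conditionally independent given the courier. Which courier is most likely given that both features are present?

By Bayes' rule, posterior ∝ prior × likelihood:
  QuickShip: 0.14 × 0.176 × 0.055 = 0.0013552
  NorthLine: 0.22 × 0.116 × 0.12 = 0.0030624
  Arrow: 0.21 × 0.158 × 0.04 = 0.0013272
  FleetOne: 0.19 × 0.04 × 0.3275 = 0.002489
  Orbit: 0.24 × 0.1 × 0.04 = 0.00096
Total = 0.0091938.
Largest term belongs to NorthLine, so NorthLine is most probable.

NorthLine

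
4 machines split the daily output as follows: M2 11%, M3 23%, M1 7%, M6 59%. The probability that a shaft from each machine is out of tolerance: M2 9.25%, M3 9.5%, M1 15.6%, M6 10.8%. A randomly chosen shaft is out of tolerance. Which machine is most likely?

By Bayes' rule, posterior ∝ prior × likelihood:
  M2: 0.11 × 0.0925 = 0.010175
  M3: 0.23 × 0.095 = 0.02185
  M1: 0.07 × 0.156 = 0.01092
  M6: 0.59 × 0.108 = 0.06372
Total = 0.106665.
Largest term belongs to M6, so M6 is most probable.

M6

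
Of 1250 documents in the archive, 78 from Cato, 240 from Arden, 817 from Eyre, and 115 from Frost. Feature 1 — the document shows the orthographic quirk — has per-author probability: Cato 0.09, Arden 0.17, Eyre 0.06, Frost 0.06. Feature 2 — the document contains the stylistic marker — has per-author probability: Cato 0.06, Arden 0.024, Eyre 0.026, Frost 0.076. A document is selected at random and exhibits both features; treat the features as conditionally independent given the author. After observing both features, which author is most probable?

Eyre

Compute prior × likelihood for every hypothesis:
  Cato: 0.0624 × 0.09 × 0.06 = 0.00033696
  Arden: 0.192 × 0.17 × 0.024 = 0.00078336
  Eyre: 0.6536 × 0.06 × 0.026 = 0.001019616
  Frost: 0.092 × 0.06 × 0.076 = 0.00041952
Total = 0.002559456.
Largest term belongs to Eyre, so Eyre is most probable.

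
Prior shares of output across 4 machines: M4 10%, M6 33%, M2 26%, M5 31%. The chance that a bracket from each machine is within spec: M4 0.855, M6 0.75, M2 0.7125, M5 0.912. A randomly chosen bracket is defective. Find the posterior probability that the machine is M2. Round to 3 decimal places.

0.376

Taking complements, P(defective | each) = M4 0.145, M6 0.25, M2 0.2875, M5 0.088.
Compute prior × likelihood for every hypothesis:
  M4: 0.1 × 0.145 = 0.0145
  M6: 0.33 × 0.25 = 0.0825
  M2: 0.26 × 0.2875 = 0.07475
  M5: 0.31 × 0.088 = 0.02728
Sum = 0.19903.
P(M2 | evidence) = 0.07475 / 0.19903 ≈ 0.376.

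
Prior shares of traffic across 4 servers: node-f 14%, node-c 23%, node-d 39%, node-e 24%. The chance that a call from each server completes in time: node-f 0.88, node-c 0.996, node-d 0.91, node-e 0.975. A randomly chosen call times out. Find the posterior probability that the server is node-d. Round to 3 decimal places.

Taking complements, P(timeout | each) = node-f 0.12, node-c 0.004, node-d 0.09, node-e 0.025.
Unnormalized posteriors (prior × likelihood):
  node-f: 0.14 × 0.12 = 0.0168
  node-c: 0.23 × 0.004 = 0.00092
  node-d: 0.39 × 0.09 = 0.0351
  node-e: 0.24 × 0.025 = 0.006
Total = 0.05882.
P(node-d | evidence) = 0.0351 / 0.05882 ≈ 0.597.

0.597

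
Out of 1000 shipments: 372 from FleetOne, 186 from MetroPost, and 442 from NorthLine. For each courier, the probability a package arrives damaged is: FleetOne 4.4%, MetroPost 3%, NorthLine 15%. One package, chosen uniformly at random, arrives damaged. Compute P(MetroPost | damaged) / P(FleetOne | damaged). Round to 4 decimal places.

Compute prior × likelihood for every hypothesis:
  FleetOne: 0.372 × 0.044 = 0.016368
  MetroPost: 0.186 × 0.03 = 0.00558
  NorthLine: 0.442 × 0.15 = 0.0663
Sum = 0.088248.
The ratio is 0.00558 / 0.016368 (the normalizer cancels) = 0.3409.

0.3409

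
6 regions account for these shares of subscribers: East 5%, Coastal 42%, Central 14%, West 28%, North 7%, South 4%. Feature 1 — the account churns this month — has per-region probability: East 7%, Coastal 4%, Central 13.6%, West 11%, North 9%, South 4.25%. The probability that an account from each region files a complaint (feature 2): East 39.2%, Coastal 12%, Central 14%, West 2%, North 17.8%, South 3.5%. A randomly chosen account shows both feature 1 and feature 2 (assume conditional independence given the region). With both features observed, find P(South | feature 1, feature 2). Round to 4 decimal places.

0.0076

Compute prior × likelihood for every hypothesis:
  East: 0.05 × 0.07 × 0.392 = 0.001372
  Coastal: 0.42 × 0.04 × 0.12 = 0.002016
  Central: 0.14 × 0.136 × 0.14 = 0.0026656
  West: 0.28 × 0.11 × 0.02 = 0.000616
  North: 0.07 × 0.09 × 0.178 = 0.0011214
  South: 0.04 × 0.0425 × 0.035 = 0.0000595
Sum = 0.0078505.
P(South | evidence) = 0.0000595 / 0.0078505 ≈ 0.0076.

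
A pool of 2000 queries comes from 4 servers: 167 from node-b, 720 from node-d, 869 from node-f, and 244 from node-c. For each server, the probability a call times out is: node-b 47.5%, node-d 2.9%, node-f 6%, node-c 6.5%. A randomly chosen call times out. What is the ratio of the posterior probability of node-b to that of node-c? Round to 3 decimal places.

5.002

By Bayes' rule, posterior ∝ prior × likelihood:
  node-b: 0.0835 × 0.475 = 0.0396625
  node-d: 0.36 × 0.029 = 0.01044
  node-f: 0.4345 × 0.06 = 0.02607
  node-c: 0.122 × 0.065 = 0.00793
Normalizing constant = 0.0841025.
The ratio is 0.0396625 / 0.00793 (the normalizer cancels) = 5.002.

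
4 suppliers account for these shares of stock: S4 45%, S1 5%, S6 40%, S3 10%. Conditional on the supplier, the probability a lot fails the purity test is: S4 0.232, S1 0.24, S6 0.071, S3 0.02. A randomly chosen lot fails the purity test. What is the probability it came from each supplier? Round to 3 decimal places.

S4 0.711, S1 0.082, S6 0.193, S3 0.014

Prior × likelihood for each hypothesis:
  S4: 0.45 × 0.232 = 0.1044
  S1: 0.05 × 0.24 = 0.012
  S6: 0.4 × 0.071 = 0.0284
  S3: 0.1 × 0.02 = 0.002
Total = 0.1468.
P(S4 | off-spec) = 0.1044/0.1468 ≈ 0.711
P(S1 | off-spec) = 0.012/0.1468 ≈ 0.082
P(S6 | off-spec) = 0.0284/0.1468 ≈ 0.193
P(S3 | off-spec) = 0.002/0.1468 ≈ 0.014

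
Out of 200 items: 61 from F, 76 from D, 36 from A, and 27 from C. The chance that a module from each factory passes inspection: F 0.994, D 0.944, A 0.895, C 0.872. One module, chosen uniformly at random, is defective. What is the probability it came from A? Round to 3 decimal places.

0.319

Taking complements, P(defective | each) = F 0.006, D 0.056, A 0.105, C 0.128.
Prior × likelihood for each hypothesis:
  F: 0.305 × 0.006 = 0.00183
  D: 0.38 × 0.056 = 0.02128
  A: 0.18 × 0.105 = 0.0189
  C: 0.135 × 0.128 = 0.01728
Normalizing constant = 0.05929.
P(A | evidence) = 0.0189 / 0.05929 ≈ 0.319.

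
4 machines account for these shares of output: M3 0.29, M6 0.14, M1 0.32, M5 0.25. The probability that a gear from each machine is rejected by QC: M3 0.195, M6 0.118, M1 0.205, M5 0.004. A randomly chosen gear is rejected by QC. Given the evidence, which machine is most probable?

M1

Prior × likelihood for each hypothesis:
  M3: 0.29 × 0.195 = 0.05655
  M6: 0.14 × 0.118 = 0.01652
  M1: 0.32 × 0.205 = 0.0656
  M5: 0.25 × 0.004 = 0.001
Sum = 0.13967.
Largest term belongs to M1, so M1 is most probable.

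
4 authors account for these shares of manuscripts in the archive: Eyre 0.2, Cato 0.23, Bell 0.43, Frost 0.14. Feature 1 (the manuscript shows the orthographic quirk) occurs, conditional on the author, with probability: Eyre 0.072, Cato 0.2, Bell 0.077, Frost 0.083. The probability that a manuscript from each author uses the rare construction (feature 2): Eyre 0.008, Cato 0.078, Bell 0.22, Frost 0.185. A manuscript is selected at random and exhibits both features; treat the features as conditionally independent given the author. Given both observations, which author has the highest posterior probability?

Bell

Prior × likelihood for each hypothesis:
  Eyre: 0.2 × 0.072 × 0.008 = 0.0001152
  Cato: 0.23 × 0.2 × 0.078 = 0.003588
  Bell: 0.43 × 0.077 × 0.22 = 0.0072842
  Frost: 0.14 × 0.083 × 0.185 = 0.0021497
Total = 0.0131371.
Largest term belongs to Bell, so Bell is most probable.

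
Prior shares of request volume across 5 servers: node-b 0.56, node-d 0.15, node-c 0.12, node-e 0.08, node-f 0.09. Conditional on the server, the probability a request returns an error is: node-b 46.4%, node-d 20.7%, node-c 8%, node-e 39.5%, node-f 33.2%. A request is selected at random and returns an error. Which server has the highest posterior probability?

Unnormalized posteriors (prior × likelihood):
  node-b: 0.56 × 0.464 = 0.25984
  node-d: 0.15 × 0.207 = 0.03105
  node-c: 0.12 × 0.08 = 0.0096
  node-e: 0.08 × 0.395 = 0.0316
  node-f: 0.09 × 0.332 = 0.02988
Sum = 0.36197.
Largest term belongs to node-b, so node-b is most probable.

node-b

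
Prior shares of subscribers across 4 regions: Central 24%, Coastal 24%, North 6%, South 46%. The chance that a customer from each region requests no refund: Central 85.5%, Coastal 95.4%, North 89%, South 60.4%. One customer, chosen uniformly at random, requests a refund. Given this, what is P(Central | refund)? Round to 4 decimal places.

0.1483

Taking complements, P(refund | each) = Central 0.145, Coastal 0.046, North 0.11, South 0.396.
Prior × likelihood for each hypothesis:
  Central: 0.24 × 0.145 = 0.0348
  Coastal: 0.24 × 0.046 = 0.01104
  North: 0.06 × 0.11 = 0.0066
  South: 0.46 × 0.396 = 0.18216
Sum = 0.2346.
P(Central | evidence) = 0.0348 / 0.2346 ≈ 0.1483.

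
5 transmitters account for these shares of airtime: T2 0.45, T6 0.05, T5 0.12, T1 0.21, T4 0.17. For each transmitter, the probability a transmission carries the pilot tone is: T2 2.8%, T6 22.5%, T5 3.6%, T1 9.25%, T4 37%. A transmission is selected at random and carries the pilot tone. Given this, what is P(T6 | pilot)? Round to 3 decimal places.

Compute prior × likelihood for every hypothesis:
  T2: 0.45 × 0.028 = 0.0126
  T6: 0.05 × 0.225 = 0.01125
  T5: 0.12 × 0.036 = 0.00432
  T1: 0.21 × 0.0925 = 0.019425
  T4: 0.17 × 0.37 = 0.0629
Sum = 0.110495.
P(T6 | evidence) = 0.01125 / 0.110495 ≈ 0.102.

0.102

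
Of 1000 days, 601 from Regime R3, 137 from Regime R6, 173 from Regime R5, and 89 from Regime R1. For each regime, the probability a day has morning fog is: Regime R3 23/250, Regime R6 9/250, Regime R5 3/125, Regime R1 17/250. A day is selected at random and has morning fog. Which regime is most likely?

By Bayes' rule, posterior ∝ prior × likelihood:
  Regime R3: 0.601 × 0.092 = 0.055292
  Regime R6: 0.137 × 0.036 = 0.004932
  Regime R5: 0.173 × 0.024 = 0.004152
  Regime R1: 0.089 × 0.068 = 0.006052
Total = 0.070428.
Largest term belongs to Regime R3, so Regime R3 is most probable.

Regime R3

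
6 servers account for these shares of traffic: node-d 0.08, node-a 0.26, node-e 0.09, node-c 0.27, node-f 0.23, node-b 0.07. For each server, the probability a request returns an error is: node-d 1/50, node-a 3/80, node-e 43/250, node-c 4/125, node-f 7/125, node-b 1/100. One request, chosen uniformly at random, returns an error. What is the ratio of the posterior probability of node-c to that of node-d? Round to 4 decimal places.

5.4000

Compute prior × likelihood for every hypothesis:
  node-d: 0.08 × 0.02 = 0.0016
  node-a: 0.26 × 0.0375 = 0.00975
  node-e: 0.09 × 0.172 = 0.01548
  node-c: 0.27 × 0.032 = 0.00864
  node-f: 0.23 × 0.056 = 0.01288
  node-b: 0.07 × 0.01 = 0.0007
Total = 0.04905.
The ratio is 0.00864 / 0.0016 (the normalizer cancels) = 5.4000.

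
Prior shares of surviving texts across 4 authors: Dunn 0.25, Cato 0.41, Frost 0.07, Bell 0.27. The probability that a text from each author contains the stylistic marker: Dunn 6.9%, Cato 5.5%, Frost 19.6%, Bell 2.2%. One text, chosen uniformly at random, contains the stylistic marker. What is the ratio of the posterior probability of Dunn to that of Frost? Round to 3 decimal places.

Unnormalized posteriors (prior × likelihood):
  Dunn: 0.25 × 0.069 = 0.01725
  Cato: 0.41 × 0.055 = 0.02255
  Frost: 0.07 × 0.196 = 0.01372
  Bell: 0.27 × 0.022 = 0.00594
Normalizing constant = 0.05946.
The ratio is 0.01725 / 0.01372 (the normalizer cancels) = 1.257.

1.257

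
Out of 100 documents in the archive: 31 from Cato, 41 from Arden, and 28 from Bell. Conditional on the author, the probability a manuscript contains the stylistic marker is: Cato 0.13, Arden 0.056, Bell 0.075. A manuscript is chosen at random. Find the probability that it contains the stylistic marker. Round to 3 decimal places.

By Bayes' rule, posterior ∝ prior × likelihood:
  Cato: 0.31 × 0.13 = 0.0403
  Arden: 0.41 × 0.056 = 0.02296
  Bell: 0.28 × 0.075 = 0.021
P(marker) = 0.0403 + 0.02296 + 0.021 = 0.08426 → 0.084.

0.084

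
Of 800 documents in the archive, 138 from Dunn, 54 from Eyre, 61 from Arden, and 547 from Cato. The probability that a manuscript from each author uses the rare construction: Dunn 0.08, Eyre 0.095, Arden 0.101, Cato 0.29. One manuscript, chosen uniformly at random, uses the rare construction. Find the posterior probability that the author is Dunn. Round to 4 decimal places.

Compute prior × likelihood for every hypothesis:
  Dunn: 0.1725 × 0.08 = 0.0138
  Eyre: 0.0675 × 0.095 = 0.0064125
  Arden: 0.07625 × 0.101 = 0.00770125
  Cato: 0.68375 × 0.29 = 0.1982875
Total = 0.22620125.
P(Dunn | evidence) = 0.0138 / 0.22620125 ≈ 0.0610.

0.0610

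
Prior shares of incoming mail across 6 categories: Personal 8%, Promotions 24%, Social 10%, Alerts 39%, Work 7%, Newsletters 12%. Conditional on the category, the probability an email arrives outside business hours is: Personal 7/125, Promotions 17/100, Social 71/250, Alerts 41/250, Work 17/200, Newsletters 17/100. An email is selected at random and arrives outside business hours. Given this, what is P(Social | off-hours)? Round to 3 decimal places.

0.173

Prior × likelihood for each hypothesis:
  Personal: 0.08 × 0.056 = 0.00448
  Promotions: 0.24 × 0.17 = 0.0408
  Social: 0.1 × 0.284 = 0.0284
  Alerts: 0.39 × 0.164 = 0.06396
  Work: 0.07 × 0.085 = 0.00595
  Newsletters: 0.12 × 0.17 = 0.0204
Normalizing constant = 0.16399.
P(Social | evidence) = 0.0284 / 0.16399 ≈ 0.173.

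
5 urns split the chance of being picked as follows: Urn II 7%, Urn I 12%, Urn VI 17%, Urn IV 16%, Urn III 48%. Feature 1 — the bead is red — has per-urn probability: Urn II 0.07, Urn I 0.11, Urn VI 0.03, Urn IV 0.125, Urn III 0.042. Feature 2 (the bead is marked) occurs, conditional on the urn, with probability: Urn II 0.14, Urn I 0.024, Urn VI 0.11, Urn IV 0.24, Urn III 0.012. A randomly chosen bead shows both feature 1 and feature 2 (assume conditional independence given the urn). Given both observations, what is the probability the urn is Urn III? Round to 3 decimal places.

0.037

Unnormalized posteriors (prior × likelihood):
  Urn II: 0.07 × 0.07 × 0.14 = 0.000686
  Urn I: 0.12 × 0.11 × 0.024 = 0.0003168
  Urn VI: 0.17 × 0.03 × 0.11 = 0.000561
  Urn IV: 0.16 × 0.125 × 0.24 = 0.0048
  Urn III: 0.48 × 0.042 × 0.012 = 0.00024192
Sum = 0.00660572.
P(Urn III | evidence) = 0.00024192 / 0.00660572 ≈ 0.037.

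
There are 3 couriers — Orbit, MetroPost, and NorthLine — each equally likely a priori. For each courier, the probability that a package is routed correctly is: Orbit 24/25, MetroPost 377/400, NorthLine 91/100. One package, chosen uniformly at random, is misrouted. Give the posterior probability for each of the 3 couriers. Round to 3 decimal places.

Orbit 0.213, MetroPost 0.307, NorthLine 0.480

Taking complements, P(misrouted | each) = Orbit 0.04, MetroPost 0.0575, NorthLine 0.09.
Since the prior is uniform, the posterior is proportional to the likelihood:
  Orbit: 0.04
  MetroPost: 0.0575
  NorthLine: 0.09
Normalizing constant = 0.1875.
P(Orbit | misrouted) = 0.04/0.1875 ≈ 0.213
P(MetroPost | misrouted) = 0.0575/0.1875 ≈ 0.307
P(NorthLine | misrouted) = 0.09/0.1875 ≈ 0.480
(Check: 0.213+0.307+0.480 = 1.000.)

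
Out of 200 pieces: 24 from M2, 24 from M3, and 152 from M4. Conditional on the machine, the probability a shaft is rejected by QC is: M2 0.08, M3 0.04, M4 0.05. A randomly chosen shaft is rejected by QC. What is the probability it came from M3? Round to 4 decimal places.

Unnormalized posteriors (prior × likelihood):
  M2: 0.12 × 0.08 = 0.0096
  M3: 0.12 × 0.04 = 0.0048
  M4: 0.76 × 0.05 = 0.038
Total = 0.0524.
P(M3 | evidence) = 0.0048 / 0.0524 ≈ 0.0916.

0.0916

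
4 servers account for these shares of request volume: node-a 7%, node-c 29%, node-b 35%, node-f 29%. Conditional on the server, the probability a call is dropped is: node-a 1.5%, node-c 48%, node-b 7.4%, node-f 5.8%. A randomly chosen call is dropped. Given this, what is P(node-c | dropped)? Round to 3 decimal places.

0.761

By Bayes' rule, posterior ∝ prior × likelihood:
  node-a: 0.07 × 0.015 = 0.00105
  node-c: 0.29 × 0.48 = 0.1392
  node-b: 0.35 × 0.074 = 0.0259
  node-f: 0.29 × 0.058 = 0.01682
Total = 0.18297.
P(node-c | evidence) = 0.1392 / 0.18297 ≈ 0.761.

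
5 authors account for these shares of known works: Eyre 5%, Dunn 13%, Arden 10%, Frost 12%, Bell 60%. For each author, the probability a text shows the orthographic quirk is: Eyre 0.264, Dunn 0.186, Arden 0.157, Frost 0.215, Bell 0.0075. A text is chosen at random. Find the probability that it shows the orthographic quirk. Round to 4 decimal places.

By Bayes' rule, posterior ∝ prior × likelihood:
  Eyre: 0.05 × 0.264 = 0.0132
  Dunn: 0.13 × 0.186 = 0.02418
  Arden: 0.1 × 0.157 = 0.0157
  Frost: 0.12 × 0.215 = 0.0258
  Bell: 0.6 × 0.0075 = 0.0045
P(quirk) = 0.0132 + 0.02418 + 0.0157 + 0.0258 + 0.0045 = 0.08338 → 0.0834.

0.0834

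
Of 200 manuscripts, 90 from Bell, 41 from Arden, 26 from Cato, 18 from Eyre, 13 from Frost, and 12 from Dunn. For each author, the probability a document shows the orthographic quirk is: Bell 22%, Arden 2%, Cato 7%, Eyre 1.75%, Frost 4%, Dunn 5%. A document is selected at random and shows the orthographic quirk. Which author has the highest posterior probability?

Bell

By Bayes' rule, posterior ∝ prior × likelihood:
  Bell: 0.45 × 0.22 = 0.099
  Arden: 0.205 × 0.02 = 0.0041
  Cato: 0.13 × 0.07 = 0.0091
  Eyre: 0.09 × 0.0175 = 0.001575
  Frost: 0.065 × 0.04 = 0.0026
  Dunn: 0.06 × 0.05 = 0.003
Total = 0.119375.
Largest term belongs to Bell, so Bell is most probable.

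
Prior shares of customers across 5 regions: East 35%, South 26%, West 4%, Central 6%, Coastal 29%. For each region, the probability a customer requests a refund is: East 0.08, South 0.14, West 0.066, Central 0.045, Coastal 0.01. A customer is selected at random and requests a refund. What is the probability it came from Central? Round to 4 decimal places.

Unnormalized posteriors (prior × likelihood):
  East: 0.35 × 0.08 = 0.028
  South: 0.26 × 0.14 = 0.0364
  West: 0.04 × 0.066 = 0.00264
  Central: 0.06 × 0.045 = 0.0027
  Coastal: 0.29 × 0.01 = 0.0029
Total = 0.07264.
P(Central | evidence) = 0.0027 / 0.07264 ≈ 0.0372.

0.0372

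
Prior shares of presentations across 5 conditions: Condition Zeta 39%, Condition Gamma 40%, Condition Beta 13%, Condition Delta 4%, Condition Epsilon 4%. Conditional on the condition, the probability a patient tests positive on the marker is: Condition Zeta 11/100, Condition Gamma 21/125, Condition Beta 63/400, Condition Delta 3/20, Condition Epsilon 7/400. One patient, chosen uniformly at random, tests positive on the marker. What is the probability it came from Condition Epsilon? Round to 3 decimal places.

0.005

Compute prior × likelihood for every hypothesis:
  Condition Zeta: 0.39 × 0.11 = 0.0429
  Condition Gamma: 0.4 × 0.168 = 0.0672
  Condition Beta: 0.13 × 0.1575 = 0.020475
  Condition Delta: 0.04 × 0.15 = 0.006
  Condition Epsilon: 0.04 × 0.0175 = 0.0007
Normalizing constant = 0.137275.
P(Condition Epsilon | evidence) = 0.0007 / 0.137275 ≈ 0.005.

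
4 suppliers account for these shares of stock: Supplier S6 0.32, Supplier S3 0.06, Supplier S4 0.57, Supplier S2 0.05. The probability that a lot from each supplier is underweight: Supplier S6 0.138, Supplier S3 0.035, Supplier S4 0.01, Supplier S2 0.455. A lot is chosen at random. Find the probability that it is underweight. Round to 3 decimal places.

0.075

Compute prior × likelihood for every hypothesis:
  Supplier S6: 0.32 × 0.138 = 0.04416
  Supplier S3: 0.06 × 0.035 = 0.0021
  Supplier S4: 0.57 × 0.01 = 0.0057
  Supplier S2: 0.05 × 0.455 = 0.02275
P(underweight) = 0.04416 + 0.0021 + 0.0057 + 0.02275 = 0.07471 → 0.075.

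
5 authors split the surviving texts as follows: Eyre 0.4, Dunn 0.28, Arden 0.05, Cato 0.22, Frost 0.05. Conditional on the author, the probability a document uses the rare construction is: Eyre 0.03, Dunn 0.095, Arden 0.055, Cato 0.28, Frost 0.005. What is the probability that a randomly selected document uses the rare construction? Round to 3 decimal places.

0.103

By Bayes' rule, posterior ∝ prior × likelihood:
  Eyre: 0.4 × 0.03 = 0.012
  Dunn: 0.28 × 0.095 = 0.0266
  Arden: 0.05 × 0.055 = 0.00275
  Cato: 0.22 × 0.28 = 0.0616
  Frost: 0.05 × 0.005 = 0.00025
P(rare-form) = 0.012 + 0.0266 + 0.00275 + 0.0616 + 0.00025 = 0.1032 → 0.103.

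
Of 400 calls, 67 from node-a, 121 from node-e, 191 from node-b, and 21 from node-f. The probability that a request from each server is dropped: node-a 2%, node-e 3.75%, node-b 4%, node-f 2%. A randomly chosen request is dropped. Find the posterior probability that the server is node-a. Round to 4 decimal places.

By Bayes' rule, posterior ∝ prior × likelihood:
  node-a: 0.1675 × 0.02 = 0.00335
  node-e: 0.3025 × 0.0375 = 0.01134375
  node-b: 0.4775 × 0.04 = 0.0191
  node-f: 0.0525 × 0.02 = 0.00105
Total = 0.03484375.
P(node-a | evidence) = 0.00335 / 0.03484375 ≈ 0.0961.

0.0961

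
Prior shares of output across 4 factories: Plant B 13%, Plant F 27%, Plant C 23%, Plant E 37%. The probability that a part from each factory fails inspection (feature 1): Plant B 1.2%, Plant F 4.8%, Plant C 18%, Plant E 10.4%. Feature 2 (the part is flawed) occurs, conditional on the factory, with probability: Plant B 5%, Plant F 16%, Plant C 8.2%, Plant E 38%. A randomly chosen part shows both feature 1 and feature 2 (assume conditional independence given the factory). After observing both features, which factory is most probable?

Plant E

Compute prior × likelihood for every hypothesis:
  Plant B: 0.13 × 0.012 × 0.05 = 0.000078
  Plant F: 0.27 × 0.048 × 0.16 = 0.0020736
  Plant C: 0.23 × 0.18 × 0.082 = 0.0033948
  Plant E: 0.37 × 0.104 × 0.38 = 0.0146224
Total = 0.0201688.
Largest term belongs to Plant E, so Plant E is most probable.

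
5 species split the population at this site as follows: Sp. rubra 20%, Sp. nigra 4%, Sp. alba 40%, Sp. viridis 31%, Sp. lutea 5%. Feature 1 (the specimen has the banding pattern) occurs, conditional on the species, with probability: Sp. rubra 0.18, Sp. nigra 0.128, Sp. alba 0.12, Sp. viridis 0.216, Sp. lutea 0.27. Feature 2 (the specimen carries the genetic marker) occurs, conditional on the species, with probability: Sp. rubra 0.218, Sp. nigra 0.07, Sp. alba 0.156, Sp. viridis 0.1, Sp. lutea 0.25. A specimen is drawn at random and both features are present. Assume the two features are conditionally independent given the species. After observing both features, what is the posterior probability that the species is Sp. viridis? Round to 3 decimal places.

0.260

By Bayes' rule, posterior ∝ prior × likelihood:
  Sp. rubra: 0.2 × 0.18 × 0.218 = 0.007848
  Sp. nigra: 0.04 × 0.128 × 0.07 = 0.0003584
  Sp. alba: 0.4 × 0.12 × 0.156 = 0.007488
  Sp. viridis: 0.31 × 0.216 × 0.1 = 0.006696
  Sp. lutea: 0.05 × 0.27 × 0.25 = 0.003375
Total = 0.0257654.
P(Sp. viridis | evidence) = 0.006696 / 0.0257654 ≈ 0.260.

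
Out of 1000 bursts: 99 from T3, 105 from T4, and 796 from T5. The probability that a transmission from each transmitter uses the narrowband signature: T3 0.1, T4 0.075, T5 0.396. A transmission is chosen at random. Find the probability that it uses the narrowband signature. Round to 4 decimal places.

0.3330

Unnormalized posteriors (prior × likelihood):
  T3: 0.099 × 0.1 = 0.0099
  T4: 0.105 × 0.075 = 0.007875
  T5: 0.796 × 0.396 = 0.315216
P(narrowband) = 0.0099 + 0.007875 + 0.315216 = 0.332991 → 0.3330.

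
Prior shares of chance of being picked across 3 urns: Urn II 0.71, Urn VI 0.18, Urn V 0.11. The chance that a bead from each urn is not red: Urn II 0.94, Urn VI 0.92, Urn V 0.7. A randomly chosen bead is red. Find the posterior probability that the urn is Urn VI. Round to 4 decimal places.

Taking complements, P(red | each) = Urn II 0.06, Urn VI 0.08, Urn V 0.3.
Compute prior × likelihood for every hypothesis:
  Urn II: 0.71 × 0.06 = 0.0426
  Urn VI: 0.18 × 0.08 = 0.0144
  Urn V: 0.11 × 0.3 = 0.033
Normalizing constant = 0.09.
P(Urn VI | evidence) = 0.0144 / 0.09 ≈ 0.1600.

0.1600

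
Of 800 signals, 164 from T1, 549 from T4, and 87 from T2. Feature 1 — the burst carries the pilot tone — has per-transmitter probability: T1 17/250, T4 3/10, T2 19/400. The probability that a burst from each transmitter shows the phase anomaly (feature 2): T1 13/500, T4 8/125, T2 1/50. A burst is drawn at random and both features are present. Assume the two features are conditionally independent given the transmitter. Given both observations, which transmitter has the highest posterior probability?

T4

Compute prior × likelihood for every hypothesis:
  T1: 0.205 × 0.068 × 0.026 = 0.00036244
  T4: 0.68625 × 0.3 × 0.064 = 0.013176
  T2: 0.10875 × 0.0475 × 0.02 = 0.0001033125
Normalizing constant = 0.0136417525.
Largest term belongs to T4, so T4 is most probable.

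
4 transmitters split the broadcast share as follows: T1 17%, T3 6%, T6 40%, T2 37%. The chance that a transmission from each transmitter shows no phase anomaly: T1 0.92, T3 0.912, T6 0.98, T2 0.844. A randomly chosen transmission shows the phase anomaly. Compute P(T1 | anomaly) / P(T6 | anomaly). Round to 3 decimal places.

Taking complements, P(anomaly | each) = T1 0.08, T3 0.088, T6 0.02, T2 0.156.
By Bayes' rule, posterior ∝ prior × likelihood:
  T1: 0.17 × 0.08 = 0.0136
  T3: 0.06 × 0.088 = 0.00528
  T6: 0.4 × 0.02 = 0.008
  T2: 0.37 × 0.156 = 0.05772
Total = 0.0846.
The ratio is 0.0136 / 0.008 (the normalizer cancels) = 1.700.

1.700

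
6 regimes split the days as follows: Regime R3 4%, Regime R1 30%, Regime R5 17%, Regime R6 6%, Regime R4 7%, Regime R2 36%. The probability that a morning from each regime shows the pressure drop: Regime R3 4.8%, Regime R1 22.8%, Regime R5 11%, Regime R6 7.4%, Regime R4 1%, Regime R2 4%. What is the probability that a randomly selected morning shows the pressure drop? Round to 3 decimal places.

Compute prior × likelihood for every hypothesis:
  Regime R3: 0.04 × 0.048 = 0.00192
  Regime R1: 0.3 × 0.228 = 0.0684
  Regime R5: 0.17 × 0.11 = 0.0187
  Regime R6: 0.06 × 0.074 = 0.00444
  Regime R4: 0.07 × 0.01 = 0.0007
  Regime R2: 0.36 × 0.04 = 0.0144
P(drop) = 0.00192 + 0.0684 + 0.0187 + 0.00444 + 0.0007 + 0.0144 = 0.10856 → 0.109.

0.109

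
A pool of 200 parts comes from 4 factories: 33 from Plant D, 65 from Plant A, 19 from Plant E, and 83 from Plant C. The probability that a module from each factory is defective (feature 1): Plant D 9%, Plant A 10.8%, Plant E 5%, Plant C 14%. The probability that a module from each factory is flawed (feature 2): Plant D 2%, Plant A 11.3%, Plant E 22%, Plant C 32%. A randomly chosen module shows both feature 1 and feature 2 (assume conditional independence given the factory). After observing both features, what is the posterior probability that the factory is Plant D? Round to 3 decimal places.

0.012

Compute prior × likelihood for every hypothesis:
  Plant D: 0.165 × 0.09 × 0.02 = 0.000297
  Plant A: 0.325 × 0.108 × 0.113 = 0.0039663
  Plant E: 0.095 × 0.05 × 0.22 = 0.001045
  Plant C: 0.415 × 0.14 × 0.32 = 0.018592
Total = 0.0239003.
P(Plant D | evidence) = 0.000297 / 0.0239003 ≈ 0.012.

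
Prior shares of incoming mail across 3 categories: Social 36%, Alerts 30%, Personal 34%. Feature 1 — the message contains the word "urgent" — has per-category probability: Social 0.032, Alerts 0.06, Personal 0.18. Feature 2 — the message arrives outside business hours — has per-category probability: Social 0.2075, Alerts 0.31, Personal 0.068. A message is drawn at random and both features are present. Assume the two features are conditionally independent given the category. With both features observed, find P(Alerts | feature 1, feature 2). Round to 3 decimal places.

Unnormalized posteriors (prior × likelihood):
  Social: 0.36 × 0.032 × 0.2075 = 0.0023904
  Alerts: 0.3 × 0.06 × 0.31 = 0.00558
  Personal: 0.34 × 0.18 × 0.068 = 0.0041616
Sum = 0.012132.
P(Alerts | evidence) = 0.00558 / 0.012132 ≈ 0.460.

0.460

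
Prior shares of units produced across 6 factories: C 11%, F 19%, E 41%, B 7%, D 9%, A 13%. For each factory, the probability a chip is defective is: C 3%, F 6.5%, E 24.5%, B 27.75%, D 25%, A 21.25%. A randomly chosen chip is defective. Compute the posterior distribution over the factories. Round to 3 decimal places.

C 0.018, F 0.067, E 0.541, B 0.105, D 0.121, A 0.149

Prior × likelihood for each hypothesis:
  C: 0.11 × 0.03 = 0.0033
  F: 0.19 × 0.065 = 0.01235
  E: 0.41 × 0.245 = 0.10045
  B: 0.07 × 0.2775 = 0.019425
  D: 0.09 × 0.25 = 0.0225
  A: 0.13 × 0.2125 = 0.027625
Total = 0.18565.
P(C | defective) = 0.0033/0.18565 ≈ 0.018
P(F | defective) = 0.01235/0.18565 ≈ 0.067
P(E | defective) = 0.10045/0.18565 ≈ 0.541
P(B | defective) = 0.019425/0.18565 ≈ 0.105
P(D | defective) = 0.0225/0.18565 ≈ 0.121
P(A | defective) = 0.027625/0.18565 ≈ 0.149
(Check: 0.018+0.067+0.541+0.105+0.121+0.149 = 1.001.)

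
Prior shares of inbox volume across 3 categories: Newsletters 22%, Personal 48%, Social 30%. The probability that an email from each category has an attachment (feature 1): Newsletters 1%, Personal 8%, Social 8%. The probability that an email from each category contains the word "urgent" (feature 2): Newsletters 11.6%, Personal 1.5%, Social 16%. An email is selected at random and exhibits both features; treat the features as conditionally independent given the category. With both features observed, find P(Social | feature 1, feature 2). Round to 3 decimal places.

0.822

Compute prior × likelihood for every hypothesis:
  Newsletters: 0.22 × 0.01 × 0.116 = 0.0002552
  Personal: 0.48 × 0.08 × 0.015 = 0.000576
  Social: 0.3 × 0.08 × 0.16 = 0.00384
Sum = 0.0046712.
P(Social | evidence) = 0.00384 / 0.0046712 ≈ 0.822.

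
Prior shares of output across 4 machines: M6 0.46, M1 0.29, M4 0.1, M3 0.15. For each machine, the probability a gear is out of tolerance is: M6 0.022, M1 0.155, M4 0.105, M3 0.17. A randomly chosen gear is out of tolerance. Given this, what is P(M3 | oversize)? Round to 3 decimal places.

0.280

Prior × likelihood for each hypothesis:
  M6: 0.46 × 0.022 = 0.01012
  M1: 0.29 × 0.155 = 0.04495
  M4: 0.1 × 0.105 = 0.0105
  M3: 0.15 × 0.17 = 0.0255
Normalizing constant = 0.09107.
P(M3 | evidence) = 0.0255 / 0.09107 ≈ 0.280.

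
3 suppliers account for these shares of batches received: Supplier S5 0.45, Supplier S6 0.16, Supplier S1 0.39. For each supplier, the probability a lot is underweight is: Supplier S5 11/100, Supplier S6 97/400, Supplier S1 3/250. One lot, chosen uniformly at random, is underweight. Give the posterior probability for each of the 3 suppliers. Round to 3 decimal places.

Supplier S5 0.532, Supplier S6 0.417, Supplier S1 0.050

Unnormalized posteriors (prior × likelihood):
  Supplier S5: 0.45 × 0.11 = 0.0495
  Supplier S6: 0.16 × 0.2425 = 0.0388
  Supplier S1: 0.39 × 0.012 = 0.00468
Sum = 0.09298.
P(Supplier S5 | underweight) = 0.0495/0.09298 ≈ 0.532
P(Supplier S6 | underweight) = 0.0388/0.09298 ≈ 0.417
P(Supplier S1 | underweight) = 0.00468/0.09298 ≈ 0.050
(Check: 0.532+0.417+0.050 = 0.999.)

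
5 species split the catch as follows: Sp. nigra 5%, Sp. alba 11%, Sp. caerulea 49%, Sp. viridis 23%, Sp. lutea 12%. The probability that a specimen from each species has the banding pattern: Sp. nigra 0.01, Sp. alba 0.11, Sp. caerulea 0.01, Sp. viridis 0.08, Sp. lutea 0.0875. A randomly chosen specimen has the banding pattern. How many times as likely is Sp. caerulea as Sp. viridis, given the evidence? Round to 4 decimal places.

0.2663

Compute prior × likelihood for every hypothesis:
  Sp. nigra: 0.05 × 0.01 = 0.0005
  Sp. alba: 0.11 × 0.11 = 0.0121
  Sp. caerulea: 0.49 × 0.01 = 0.0049
  Sp. viridis: 0.23 × 0.08 = 0.0184
  Sp. lutea: 0.12 × 0.0875 = 0.0105
Total = 0.0464.
The ratio is 0.0049 / 0.0184 (the normalizer cancels) = 0.2663.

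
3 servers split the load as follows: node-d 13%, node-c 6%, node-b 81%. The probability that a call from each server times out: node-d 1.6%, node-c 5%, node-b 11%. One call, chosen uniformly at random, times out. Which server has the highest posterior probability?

node-b

By Bayes' rule, posterior ∝ prior × likelihood:
  node-d: 0.13 × 0.016 = 0.00208
  node-c: 0.06 × 0.05 = 0.003
  node-b: 0.81 × 0.11 = 0.0891
Normalizing constant = 0.09418.
Largest term belongs to node-b, so node-b is most probable.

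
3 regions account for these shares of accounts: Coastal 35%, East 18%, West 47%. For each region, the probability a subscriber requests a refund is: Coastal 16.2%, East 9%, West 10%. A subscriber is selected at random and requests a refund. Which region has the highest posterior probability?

Coastal

Unnormalized posteriors (prior × likelihood):
  Coastal: 0.35 × 0.162 = 0.0567
  East: 0.18 × 0.09 = 0.0162
  West: 0.47 × 0.1 = 0.047
Total = 0.1199.
Largest term belongs to Coastal, so Coastal is most probable.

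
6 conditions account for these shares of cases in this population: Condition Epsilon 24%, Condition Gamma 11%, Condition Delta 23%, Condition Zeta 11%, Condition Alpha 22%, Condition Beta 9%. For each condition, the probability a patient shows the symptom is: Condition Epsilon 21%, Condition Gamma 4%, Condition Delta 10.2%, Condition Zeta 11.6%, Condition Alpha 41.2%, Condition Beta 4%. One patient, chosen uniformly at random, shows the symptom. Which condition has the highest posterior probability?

By Bayes' rule, posterior ∝ prior × likelihood:
  Condition Epsilon: 0.24 × 0.21 = 0.0504
  Condition Gamma: 0.11 × 0.04 = 0.0044
  Condition Delta: 0.23 × 0.102 = 0.02346
  Condition Zeta: 0.11 × 0.116 = 0.01276
  Condition Alpha: 0.22 × 0.412 = 0.09064
  Condition Beta: 0.09 × 0.04 = 0.0036
Sum = 0.18526.
Largest term belongs to Condition Alpha, so Condition Alpha is most probable.

Condition Alpha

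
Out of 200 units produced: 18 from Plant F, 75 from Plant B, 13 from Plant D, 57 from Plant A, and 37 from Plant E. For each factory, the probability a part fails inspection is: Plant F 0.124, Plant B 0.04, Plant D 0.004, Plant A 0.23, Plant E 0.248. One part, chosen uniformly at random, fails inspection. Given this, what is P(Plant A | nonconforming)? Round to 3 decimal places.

0.476

By Bayes' rule, posterior ∝ prior × likelihood:
  Plant F: 0.09 × 0.124 = 0.01116
  Plant B: 0.375 × 0.04 = 0.015
  Plant D: 0.065 × 0.004 = 0.00026
  Plant A: 0.285 × 0.23 = 0.06555
  Plant E: 0.185 × 0.248 = 0.04588
Sum = 0.13785.
P(Plant A | evidence) = 0.06555 / 0.13785 ≈ 0.476.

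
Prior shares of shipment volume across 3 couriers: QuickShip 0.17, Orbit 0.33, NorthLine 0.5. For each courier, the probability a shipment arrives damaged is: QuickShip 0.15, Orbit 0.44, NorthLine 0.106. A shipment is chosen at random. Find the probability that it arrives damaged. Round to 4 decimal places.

Compute prior × likelihood for every hypothesis:
  QuickShip: 0.17 × 0.15 = 0.0255
  Orbit: 0.33 × 0.44 = 0.1452
  NorthLine: 0.5 × 0.106 = 0.053
P(damaged) = 0.0255 + 0.1452 + 0.053 = 0.2237 → 0.2237.

0.2237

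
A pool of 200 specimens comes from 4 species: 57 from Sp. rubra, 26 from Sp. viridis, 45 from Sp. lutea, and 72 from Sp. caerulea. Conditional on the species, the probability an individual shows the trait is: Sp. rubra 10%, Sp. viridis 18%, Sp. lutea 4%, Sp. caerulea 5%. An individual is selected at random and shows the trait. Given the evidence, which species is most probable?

Unnormalized posteriors (prior × likelihood):
  Sp. rubra: 0.285 × 0.1 = 0.0285
  Sp. viridis: 0.13 × 0.18 = 0.0234
  Sp. lutea: 0.225 × 0.04 = 0.009
  Sp. caerulea: 0.36 × 0.05 = 0.018
Sum = 0.0789.
Largest term belongs to Sp. rubra, so Sp. rubra is most probable.

Sp. rubra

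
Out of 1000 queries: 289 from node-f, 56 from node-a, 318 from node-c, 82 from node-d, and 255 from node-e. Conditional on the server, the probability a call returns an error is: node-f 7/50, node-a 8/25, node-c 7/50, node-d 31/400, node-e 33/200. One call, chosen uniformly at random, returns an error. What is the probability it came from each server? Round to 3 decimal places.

node-f 0.267, node-a 0.118, node-c 0.294, node-d 0.042, node-e 0.278

Compute prior × likelihood for every hypothesis:
  node-f: 0.289 × 0.14 = 0.04046
  node-a: 0.056 × 0.32 = 0.01792
  node-c: 0.318 × 0.14 = 0.04452
  node-d: 0.082 × 0.0775 = 0.006355
  node-e: 0.255 × 0.165 = 0.042075
Sum = 0.15133.
P(node-f | error) = 0.04046/0.15133 ≈ 0.267
P(node-a | error) = 0.01792/0.15133 ≈ 0.118
P(node-c | error) = 0.04452/0.15133 ≈ 0.294
P(node-d | error) = 0.006355/0.15133 ≈ 0.042
P(node-e | error) = 0.042075/0.15133 ≈ 0.278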